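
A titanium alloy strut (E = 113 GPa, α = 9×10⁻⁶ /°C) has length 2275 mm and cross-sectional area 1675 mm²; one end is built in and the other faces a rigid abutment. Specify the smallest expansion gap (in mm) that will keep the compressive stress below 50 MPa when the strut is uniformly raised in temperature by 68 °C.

g ≈ 0.386 mm

With no wall the strut would lengthen by αΔT L = 9×10⁻⁶ × 68 × 2275 = 1.392 mm.
A stress of 50 MPa corresponds to the wall pushing the strut back by σL/E = 50×2275/(113×10³) = 1.007 mm.
So the gap has to take up the difference, g_min = δ_free − σL/E = 1.392 − 1.007 = 0.3857 mm.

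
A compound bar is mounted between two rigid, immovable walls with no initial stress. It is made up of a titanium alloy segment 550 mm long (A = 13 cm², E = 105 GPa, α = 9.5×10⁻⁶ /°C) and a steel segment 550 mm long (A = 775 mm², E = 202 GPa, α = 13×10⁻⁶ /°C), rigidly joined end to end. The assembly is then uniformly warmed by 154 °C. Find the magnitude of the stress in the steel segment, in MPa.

If the supports were absent, the total length change would be Σ αᵢΔT Lᵢ = 9.5×10⁻⁶×154×550 + 13×10⁻⁶×154×550 = 1.906 mm.
Since the ends are fixed, an axial force P builds up, equal in every segment, with P · Σ Lᵢ/(AᵢEᵢ) = δ_free.
Σ Lᵢ/(AᵢEᵢ) = 550/(1300×105×10³) + 550/(775×202×10³) = 7.543×10⁻⁶ mm/N.
P = 1.906 / 7.543×10⁻⁶ = 252700 N = 252.7 kN, compressive.
σ_{steel} = P / A = 252700 / 775 = 326 MPa.

σ ≈ 326 MPa (compressive)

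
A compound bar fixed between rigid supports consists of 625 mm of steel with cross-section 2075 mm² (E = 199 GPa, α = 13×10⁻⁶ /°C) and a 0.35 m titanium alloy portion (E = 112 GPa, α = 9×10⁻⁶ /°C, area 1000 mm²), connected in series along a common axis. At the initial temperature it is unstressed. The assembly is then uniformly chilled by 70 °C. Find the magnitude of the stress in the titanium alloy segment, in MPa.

σ ≈ 170 MPa (tensile)

With the walls removed the bar would change length by δ_free = Σ αᵢΔT Lᵢ = 13×10⁻⁶×70×625 + 9×10⁻⁶×70×350 = 0.7893 mm.
The rigid supports impose zero overall length change; the single axial force P common to all segments must satisfy P Σ Lᵢ/(AᵢEᵢ) = δ_free.
Σ Lᵢ/(AᵢEᵢ) = 625/(2075×199×10³) + 350/(1000×112×10³) = 4.639×10⁻⁶ mm/N.
So P = 0.7893 / 4.639×10⁻⁶ = 170.1 kN, tensile.
σ_{titanium alloy} = P / A = 170100 / 1000 = 170.1 MPa.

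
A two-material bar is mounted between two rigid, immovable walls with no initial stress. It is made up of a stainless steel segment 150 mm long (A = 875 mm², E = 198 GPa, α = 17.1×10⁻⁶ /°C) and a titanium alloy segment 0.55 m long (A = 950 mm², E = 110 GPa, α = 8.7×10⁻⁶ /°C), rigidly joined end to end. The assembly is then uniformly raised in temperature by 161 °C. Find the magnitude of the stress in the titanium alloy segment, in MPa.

σ ≈ 203 MPa (compressive)

If the supports were absent, the total length change would be Σ αᵢΔT Lᵢ = 17.1×10⁻⁶×161×150 + 8.7×10⁻⁶×161×550 = 1.183 mm.
The rigid supports impose zero overall length change; the single axial force P common to all segments must satisfy P Σ Lᵢ/(AᵢEᵢ) = δ_free.
Σ Lᵢ/(AᵢEᵢ) = 150/(875×198×10³) + 550/(950×110×10³) = 6.129×10⁻⁶ mm/N.
Hence P = δ_free / Σ(L/AE) = 1.183/6.129×10⁻⁶ = 193.1 kN (compressive).
σ_{titanium alloy} = P / A = 193100 / 950 = 203.2 MPa.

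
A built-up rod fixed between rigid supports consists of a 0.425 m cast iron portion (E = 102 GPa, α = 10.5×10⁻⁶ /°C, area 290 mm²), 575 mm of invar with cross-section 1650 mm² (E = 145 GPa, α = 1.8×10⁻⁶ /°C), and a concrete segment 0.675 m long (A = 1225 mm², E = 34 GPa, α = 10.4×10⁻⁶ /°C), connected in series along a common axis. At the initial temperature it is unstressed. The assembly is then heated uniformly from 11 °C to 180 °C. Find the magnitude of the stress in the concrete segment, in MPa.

Free thermal expansion of the whole bar: Σ αᵢΔT Lᵢ = 10.5×10⁻⁶×169×425 + 1.8×10⁻⁶×169×575 + 10.4×10⁻⁶×169×675 = 2.115 mm.
Since the ends are fixed, an axial force P builds up, equal in every segment, with P · Σ Lᵢ/(AᵢEᵢ) = δ_free.
Σ Lᵢ/(AᵢEᵢ) = 425/(290×102×10³) + 575/(1650×145×10³) + 675/(1225×34×10³) = 3.298×10⁻⁵ mm/N.
P = 2.115 / 3.298×10⁻⁵ = 64150 N = 64.15 kN, compressive.
σ_{concrete} = P / A = 64150 / 1225 = 52.37 MPa.

σ ≈ 52.4 MPa (compressive)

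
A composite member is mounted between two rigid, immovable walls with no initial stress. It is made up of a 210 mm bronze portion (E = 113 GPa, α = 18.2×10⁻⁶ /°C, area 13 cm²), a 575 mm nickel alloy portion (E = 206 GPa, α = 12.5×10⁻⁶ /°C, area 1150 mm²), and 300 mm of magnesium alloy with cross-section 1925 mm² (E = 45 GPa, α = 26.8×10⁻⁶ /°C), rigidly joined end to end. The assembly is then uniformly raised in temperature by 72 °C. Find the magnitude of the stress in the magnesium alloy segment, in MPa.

Free thermal expansion of the whole bar: Σ αᵢΔT Lᵢ = 18.2×10⁻⁶×72×210 + 12.5×10⁻⁶×72×575 + 26.8×10⁻⁶×72×300 = 1.372 mm.
Since the ends are fixed, an axial force P builds up, equal in every segment, with P · Σ Lᵢ/(AᵢEᵢ) = δ_free.
The series flexibility is Σ Lᵢ/(AᵢEᵢ) = 210/(1300×113×10³) + 575/(1150×206×10³) + 300/(1925×45×10³) = 7.32×10⁻⁶ mm/N.
Hence P = δ_free / Σ(L/AE) = 1.372/7.32×10⁻⁶ = 187.4 kN (compressive).
σ_{magnesium alloy} = P / A = 187400 / 1925 = 97.34 MPa.

σ ≈ 97.3 MPa (compressive)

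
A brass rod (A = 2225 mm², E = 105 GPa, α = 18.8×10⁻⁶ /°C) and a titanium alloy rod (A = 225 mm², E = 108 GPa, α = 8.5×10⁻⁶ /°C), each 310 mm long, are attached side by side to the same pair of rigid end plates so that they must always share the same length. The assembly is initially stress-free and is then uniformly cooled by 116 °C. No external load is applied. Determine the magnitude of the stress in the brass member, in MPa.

Both members must finish at the same length. With the larger α, the brass tends to over-contract; the plates restrain it, putting the brass in tension and the titanium alloy in compression. With no external load the two internal forces are equal and opposite, magnitude P.
Compatibility of the two members (thermal + elastic change equal): (α₁ − α₂)ΔT = P·[1/(A₁E₁) + 1/(A₂E₂)].
|α₁ − α₂|·ΔT = 10.3×10⁻⁶ × 116 = 0.001195.
1/(A₁E₁) + 1/(A₂E₂) = 1/(2225×105×10³) + 1/(225×108×10³) = 4.543×10⁻⁸ N⁻¹.
P = 0.001195 / 4.543×10⁻⁸ = 26300 N = 26.3 kN.
σ_{brass} = P/A₁ = 26300/2225 = 11.82 MPa, tensile.

σ ≈ 11.8 MPa (tensile)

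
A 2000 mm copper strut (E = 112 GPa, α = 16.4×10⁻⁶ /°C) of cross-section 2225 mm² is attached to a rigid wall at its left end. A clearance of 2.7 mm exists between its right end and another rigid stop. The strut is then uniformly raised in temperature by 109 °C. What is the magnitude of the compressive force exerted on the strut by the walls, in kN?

Free thermal elongation = αΔT L = 16.4×10⁻⁶ × 109 × 2000 = 3.575 mm.
The gap closes (δ_free > 2.7 mm) and the wall then resists a further 3.575 − 2.7 = 0.8752 mm of expansion.
That suppressed elongation corresponds to σ = E·Δ/L = 112×10³ × 0.8752/2000 = 49.01 MPa.
P = σA = 49.01 × 2225 = 109 kN.

P ≈ 109 kN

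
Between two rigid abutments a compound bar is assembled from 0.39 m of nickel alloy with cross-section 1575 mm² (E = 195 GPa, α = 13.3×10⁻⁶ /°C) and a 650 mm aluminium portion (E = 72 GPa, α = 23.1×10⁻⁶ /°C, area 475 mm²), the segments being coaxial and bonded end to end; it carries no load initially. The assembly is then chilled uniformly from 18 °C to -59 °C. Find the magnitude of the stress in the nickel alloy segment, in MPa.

σ ≈ 48.7 MPa (tensile)

Free thermal contraction of the whole bar: Σ αᵢΔT Lᵢ = 13.3×10⁻⁶×77×390 + 23.1×10⁻⁶×77×650 = 1.556 mm.
Since the ends are fixed, an axial force P builds up, equal in every segment, with P · Σ Lᵢ/(AᵢEᵢ) = δ_free.
The series flexibility is Σ Lᵢ/(AᵢEᵢ) = 390/(1575×195×10³) + 650/(475×72×10³) = 2.028×10⁻⁵ mm/N.
So P = 1.556 / 2.028×10⁻⁵ = 76.72 kN, tensile.
σ_{nickel alloy} = P / A = 76720 / 1575 = 48.71 MPa.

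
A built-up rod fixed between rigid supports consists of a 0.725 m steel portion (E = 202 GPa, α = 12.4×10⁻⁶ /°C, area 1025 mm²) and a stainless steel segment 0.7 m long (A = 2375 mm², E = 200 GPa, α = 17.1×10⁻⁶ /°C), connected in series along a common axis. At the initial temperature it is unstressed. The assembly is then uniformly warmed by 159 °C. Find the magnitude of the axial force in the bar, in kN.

With the walls removed the bar would change length by δ_free = Σ αᵢΔT Lᵢ = 12.4×10⁻⁶×159×725 + 17.1×10⁻⁶×159×700 = 3.333 mm.
The walls prevent any net length change, so an axial force P (same in every segment) develops. Compatibility: P · Σ Lᵢ/(AᵢEᵢ) = δ_free.
The series flexibility is Σ Lᵢ/(AᵢEᵢ) = 725/(1025×202×10³) + 700/(2375×200×10³) = 4.975×10⁻⁶ mm/N.
So P = 3.333 / 4.975×10⁻⁶ = 669.8 kN, compressive.

P ≈ 670 kN (compressive)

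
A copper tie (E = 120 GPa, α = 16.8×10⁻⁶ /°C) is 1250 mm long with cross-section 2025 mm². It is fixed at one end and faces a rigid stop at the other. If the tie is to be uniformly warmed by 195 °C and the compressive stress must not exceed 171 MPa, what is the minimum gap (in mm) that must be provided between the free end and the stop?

g ≈ 2.31 mm

With no wall the tie would lengthen by αΔT L = 16.8×10⁻⁶ × 195 × 1250 = 4.095 mm.
At the allowable stress the elastic shortening the wall may impose is σL/E = 171 × 1250 / (120×10³) = 1.781 mm.
The gap must absorb the remainder: g_min = 4.095 − 1.781 = 2.314 mm.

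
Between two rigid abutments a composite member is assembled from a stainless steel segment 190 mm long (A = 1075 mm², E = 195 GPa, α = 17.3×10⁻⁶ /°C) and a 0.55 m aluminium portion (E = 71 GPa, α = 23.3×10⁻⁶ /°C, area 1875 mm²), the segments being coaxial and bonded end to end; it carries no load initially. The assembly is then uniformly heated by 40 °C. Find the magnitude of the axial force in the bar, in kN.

P ≈ 128 kN (compressive)

Free thermal expansion of the whole bar: Σ αᵢΔT Lᵢ = 17.3×10⁻⁶×40×190 + 23.3×10⁻⁶×40×550 = 0.6441 mm.
The rigid supports impose zero overall length change; the single axial force P common to all segments must satisfy P Σ Lᵢ/(AᵢEᵢ) = δ_free.
The series flexibility is Σ Lᵢ/(AᵢEᵢ) = 190/(1075×195×10³) + 550/(1875×71×10³) = 5.038×10⁻⁶ mm/N.
Hence P = δ_free / Σ(L/AE) = 0.6441/5.038×10⁻⁶ = 127.8 kN (compressive).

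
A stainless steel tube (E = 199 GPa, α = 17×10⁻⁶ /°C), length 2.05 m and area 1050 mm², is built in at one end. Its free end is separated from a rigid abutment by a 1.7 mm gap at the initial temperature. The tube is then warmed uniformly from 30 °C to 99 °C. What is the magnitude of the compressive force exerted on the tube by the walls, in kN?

If the wall were absent the tube would grow by αΔT L = 17×10⁻⁶ × 69 × 2050 = 2.405 mm.
The gap closes (δ_free > 1.7 mm) and the wall then resists a further 2.405 − 1.7 = 0.7047 mm of expansion.
Compatibility: PL/(AE) = 0.7047 mm, so σ = P/A = E × (0.7047/2050) = 68.4 MPa.
Force on the wall = σA = 68.4 × 1050 mm² = 71.82 kN.

P ≈ 71.8 kN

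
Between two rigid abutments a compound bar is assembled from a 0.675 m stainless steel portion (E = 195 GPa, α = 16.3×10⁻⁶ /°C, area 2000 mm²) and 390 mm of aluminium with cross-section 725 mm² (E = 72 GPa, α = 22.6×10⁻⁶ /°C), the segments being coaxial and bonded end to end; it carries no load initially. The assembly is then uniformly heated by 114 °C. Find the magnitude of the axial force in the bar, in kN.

If the supports were absent, the total length change would be Σ αᵢΔT Lᵢ = 16.3×10⁻⁶×114×675 + 22.6×10⁻⁶×114×390 = 2.259 mm.
The rigid supports impose zero overall length change; the single axial force P common to all segments must satisfy P Σ Lᵢ/(AᵢEᵢ) = δ_free.
Σ Lᵢ/(AᵢEᵢ) = 675/(2000×195×10³) + 390/(725×72×10³) = 9.202×10⁻⁶ mm/N.
So P = 2.259 / 9.202×10⁻⁶ = 245.5 kN, compressive.

P ≈ 245 kN (compressive)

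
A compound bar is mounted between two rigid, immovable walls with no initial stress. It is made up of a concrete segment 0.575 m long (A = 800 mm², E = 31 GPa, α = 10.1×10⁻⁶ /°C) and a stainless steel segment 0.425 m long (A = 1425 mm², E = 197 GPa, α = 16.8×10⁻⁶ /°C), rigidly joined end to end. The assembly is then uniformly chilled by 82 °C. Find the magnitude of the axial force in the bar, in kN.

P ≈ 43 kN (tensile)

With the walls removed the bar would change length by δ_free = Σ αᵢΔT Lᵢ = 10.1×10⁻⁶×82×575 + 16.8×10⁻⁶×82×425 = 1.062 mm.
The walls prevent any net length change, so an axial force P (same in every segment) develops. Compatibility: P · Σ Lᵢ/(AᵢEᵢ) = δ_free.
The series flexibility is Σ Lᵢ/(AᵢEᵢ) = 575/(800×31×10³) + 425/(1425×197×10³) = 2.47×10⁻⁵ mm/N.
Hence P = δ_free / Σ(L/AE) = 1.062/2.47×10⁻⁵ = 42.98 kN (tensile).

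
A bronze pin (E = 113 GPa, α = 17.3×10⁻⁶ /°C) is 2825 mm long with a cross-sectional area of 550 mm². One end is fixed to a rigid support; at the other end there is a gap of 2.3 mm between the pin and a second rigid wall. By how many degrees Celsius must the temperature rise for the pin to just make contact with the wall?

Contact occurs when the free expansion equals the gap: αΔT L = 2.3 mm.
ΔT = 2.3 / (17.3×10⁻⁶ × 2825) = 47.06 °C.

ΔT ≈ 47.1 °C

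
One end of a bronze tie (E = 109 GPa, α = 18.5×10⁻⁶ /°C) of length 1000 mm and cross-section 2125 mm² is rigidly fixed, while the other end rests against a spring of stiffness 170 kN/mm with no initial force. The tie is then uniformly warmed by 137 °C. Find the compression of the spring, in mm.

If the spring were absent the tie would lengthen by αΔT L = 18.5×10⁻⁶ × 137 × 1000 = 2.534 mm.
Let P be the compressive force at the spring. The tie shortens elastically by PL/(AE) and the spring compresses by P/k; together these equal δ_free.
P [ L/(AE) + 1/k ] = δ_free → P [ 1000/(2125×109×10³) + 1/(170×10³) ] = 2.534.
P = 2.534 / 1.02×10⁻⁵ = 248500 N.
Spring compression = P/k = 248500/(170×10³) = 1.462 mm.

δ ≈ 1.46 mm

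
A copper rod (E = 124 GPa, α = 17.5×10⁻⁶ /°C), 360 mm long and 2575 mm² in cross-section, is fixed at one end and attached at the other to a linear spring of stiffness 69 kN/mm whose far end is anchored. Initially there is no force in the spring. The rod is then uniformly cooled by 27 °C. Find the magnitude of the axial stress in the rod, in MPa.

σ ≈ 4.23 MPa (tensile)

If the spring were absent the rod would shorten by αΔT L = 17.5×10⁻⁶ × 27 × 360 = 0.1701 mm.
Let P be the tensile force in the spring. The rod extends elastically by PL/(AE) and the spring stretches by P/k; together these equal δ_free.
P [ L/(AE) + 1/k ] = δ_free → P [ 360/(2575×124×10³) + 1/(69×10³) ] = 0.1701.
P = 0.1701 / 1.562×10⁻⁵ = 10890 N.
σ = P/A = 10890/2575 = 4.229 MPa.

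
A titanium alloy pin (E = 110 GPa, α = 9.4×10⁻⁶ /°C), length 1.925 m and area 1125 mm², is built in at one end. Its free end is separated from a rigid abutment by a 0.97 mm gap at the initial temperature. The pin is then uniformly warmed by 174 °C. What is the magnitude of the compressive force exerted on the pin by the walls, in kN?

Free thermal elongation = αΔT L = 9.4×10⁻⁶ × 174 × 1925 = 3.149 mm.
After closing the 0.97 mm clearance, 3.149 − 0.97 = 2.179 mm of expansion remains to be suppressed by the wall.
So σ = E(δ_free − g)/L = 110×10³ × 2.179/1925 = 124.5 MPa.
P = σA = 124.5 × 1125 = 140 kN.

P ≈ 140 kN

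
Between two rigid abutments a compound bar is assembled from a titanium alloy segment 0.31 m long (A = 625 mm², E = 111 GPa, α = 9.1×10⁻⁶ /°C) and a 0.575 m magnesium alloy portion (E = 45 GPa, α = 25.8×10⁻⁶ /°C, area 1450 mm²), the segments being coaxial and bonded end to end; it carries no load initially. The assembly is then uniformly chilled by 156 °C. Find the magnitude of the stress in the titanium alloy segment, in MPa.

If the supports were absent, the total length change would be Σ αᵢΔT Lᵢ = 9.1×10⁻⁶×156×310 + 25.8×10⁻⁶×156×575 = 2.754 mm.
The rigid supports impose zero overall length change; the single axial force P common to all segments must satisfy P Σ Lᵢ/(AᵢEᵢ) = δ_free.
Σ Lᵢ/(AᵢEᵢ) = 310/(625×111×10³) + 575/(1450×45×10³) = 1.328×10⁻⁵ mm/N.
P = 2.754 / 1.328×10⁻⁵ = 207400 N = 207.4 kN, tensile.
σ_{titanium alloy} = P / A = 207400 / 625 = 331.8 MPa.

σ ≈ 332 MPa (tensile)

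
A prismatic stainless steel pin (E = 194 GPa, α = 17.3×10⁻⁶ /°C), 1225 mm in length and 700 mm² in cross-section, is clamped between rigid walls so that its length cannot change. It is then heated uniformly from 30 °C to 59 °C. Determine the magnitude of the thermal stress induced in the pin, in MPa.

σ ≈ 97.3 MPa (compressive)

The supports are rigid, so the total axial strain is zero. The restrained thermal strain is ε = αΔT = 17.3×10⁻⁶ × 29 = 501.7×10⁻⁶.
Hence σ = E·αΔT = 194×10³ × 501.7×10⁻⁶ = 97.33 MPa, compressive.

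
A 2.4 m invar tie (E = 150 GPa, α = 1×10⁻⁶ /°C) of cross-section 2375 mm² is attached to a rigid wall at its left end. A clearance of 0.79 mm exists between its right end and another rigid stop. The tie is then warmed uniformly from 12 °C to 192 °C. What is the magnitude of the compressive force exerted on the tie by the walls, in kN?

P ≈ 0 kN

Unrestrained expansion: δ_free = αΔT L = 1×10⁻⁶ × 180 × 2400 = 0.432 mm.
Since δ_free = 0.432 mm is less than the 0.79 mm gap, the tie never touches the wall. No axial force develops.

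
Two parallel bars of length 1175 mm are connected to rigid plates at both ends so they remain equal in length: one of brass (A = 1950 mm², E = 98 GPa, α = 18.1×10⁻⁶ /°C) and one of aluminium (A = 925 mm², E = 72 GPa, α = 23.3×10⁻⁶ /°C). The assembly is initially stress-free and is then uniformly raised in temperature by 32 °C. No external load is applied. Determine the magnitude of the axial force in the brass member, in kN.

P ≈ 8.22 kN (tensile in the brass)

The aluminium has the larger α, so on heating it would change length more than the brass if both were free. The rigid plates force a common final length, so the aluminium is put into compression and the brass into tension, with equal and opposite forces P (no external load).
Equating the net (thermal + elastic) strains gives |α₁ − α₂|·ΔT = P·[1/(A₁E₁) + 1/(A₂E₂)].
|α₁ − α₂|·ΔT = 5.2×10⁻⁶ × 32 = 0.0001664.
1/(A₁E₁) + 1/(A₂E₂) = 1/(1950×98×10³) + 1/(925×72×10³) = 2.025×10⁻⁸ N⁻¹.
So P = 0.0001664 / 2.025×10⁻⁸ = 8.218 kN.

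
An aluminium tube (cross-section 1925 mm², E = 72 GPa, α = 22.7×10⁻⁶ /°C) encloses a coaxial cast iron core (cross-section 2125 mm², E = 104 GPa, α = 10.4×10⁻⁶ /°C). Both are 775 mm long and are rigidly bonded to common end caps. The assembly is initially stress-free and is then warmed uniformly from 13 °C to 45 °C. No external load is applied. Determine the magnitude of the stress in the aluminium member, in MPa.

Both members must finish at the same length. With the larger α, the aluminium tends to over-expand; the plates restrain it, putting the aluminium in compression and the cast iron in tension. With no external load the two internal forces are equal and opposite, magnitude P.
Setting the final lengths equal and cancelling L: (α₁ − α₂)ΔT = P/(A₁E₁) + P/(A₂E₂).
|α₁ − α₂|·ΔT = 12.3×10⁻⁶ × 32 = 0.0003936.
1/(A₁E₁) + 1/(A₂E₂) = 1/(1925×72×10³) + 1/(2125×104×10³) = 1.174×10⁻⁸ N⁻¹.
So P = 0.0003936 / 1.174×10⁻⁸ = 33.53 kN.
σ_{aluminium} = P/A₁ = 33530/1925 = 17.42 MPa, compressive.

σ ≈ 17.4 MPa (compressive)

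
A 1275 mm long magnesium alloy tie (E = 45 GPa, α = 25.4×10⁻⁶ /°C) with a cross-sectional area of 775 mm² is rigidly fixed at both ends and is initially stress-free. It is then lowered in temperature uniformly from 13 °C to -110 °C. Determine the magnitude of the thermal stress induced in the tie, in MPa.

σ ≈ 141 MPa (tensile)

With length fixed, the mechanical strain must cancel the thermal strain αΔT = 25.4×10⁻⁶ × 123 = 3124.2×10⁻⁶.
σ = EαΔT = 45×10³ × 25.4×10⁻⁶ × 123 = 140.6 MPa (tensile; the tie is trying to contract).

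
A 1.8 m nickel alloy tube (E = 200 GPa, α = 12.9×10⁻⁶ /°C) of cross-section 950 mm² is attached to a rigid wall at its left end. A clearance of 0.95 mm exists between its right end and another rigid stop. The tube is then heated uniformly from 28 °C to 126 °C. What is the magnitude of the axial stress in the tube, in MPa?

σ ≈ 147 MPa (compressive)

Free thermal elongation = αΔT L = 12.9×10⁻⁶ × 98 × 1800 = 2.276 mm.
This exceeds the 0.95 mm gap, so the wall pushes back. The portion of expansion that must be recovered elastically is δ_free − gap = 2.276 − 0.95 = 1.326 mm.
Compatibility: PL/(AE) = 1.326 mm, so σ = P/A = E × (1.326/1800) = 147.3 MPa.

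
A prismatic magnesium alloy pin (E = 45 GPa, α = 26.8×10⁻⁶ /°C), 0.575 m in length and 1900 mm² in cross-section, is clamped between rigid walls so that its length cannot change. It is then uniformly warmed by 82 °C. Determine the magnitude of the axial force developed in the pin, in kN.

With zero net strain, σ = E·αΔT = 45 GPa × 26.8×10⁻⁶ × 82 = 98.89 MPa.
Then P = σA = 98.89 × 1900 mm² = 187.9 kN, compressive.

P ≈ 188 kN (compressive)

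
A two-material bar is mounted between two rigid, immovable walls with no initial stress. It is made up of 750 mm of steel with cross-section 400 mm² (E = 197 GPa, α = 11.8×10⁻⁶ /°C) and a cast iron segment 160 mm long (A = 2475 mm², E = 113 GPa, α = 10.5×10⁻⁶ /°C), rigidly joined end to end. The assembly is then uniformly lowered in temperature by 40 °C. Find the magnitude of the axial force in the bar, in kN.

With the walls removed the bar would change length by δ_free = Σ αᵢΔT Lᵢ = 11.8×10⁻⁶×40×750 + 10.5×10⁻⁶×40×160 = 0.4212 mm.
The walls prevent any net length change, so an axial force P (same in every segment) develops. Compatibility: P · Σ Lᵢ/(AᵢEᵢ) = δ_free.
The series flexibility is Σ Lᵢ/(AᵢEᵢ) = 750/(400×197×10³) + 160/(2475×113×10³) = 1.009×10⁻⁵ mm/N.
P = 0.4212 / 1.009×10⁻⁵ = 41740 N = 41.74 kN, tensile.

P ≈ 41.7 kN (tensile)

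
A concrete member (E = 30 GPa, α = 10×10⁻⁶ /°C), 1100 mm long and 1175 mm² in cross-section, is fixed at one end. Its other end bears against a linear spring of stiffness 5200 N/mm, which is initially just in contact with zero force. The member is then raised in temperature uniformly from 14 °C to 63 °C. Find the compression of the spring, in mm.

Free thermal expansion: δ_free = αΔT L = 10×10⁻⁶ × 49 × 1100 = 0.539 mm.
With a force P in the spring, the elastic change of the member is PL/(AE) and that of the spring is P/k; compatibility requires their sum to equal δ_free.
P [ L/(AE) + 1/k ] = δ_free → P [ 1100/(1175×30×10³) + 1/(5200) ] = 0.539.
P = 0.539 / 0.0002235 = 2411 N.
Spring compression = P/k = 2411/(5200) = 0.4637 mm.

δ ≈ 0.464 mm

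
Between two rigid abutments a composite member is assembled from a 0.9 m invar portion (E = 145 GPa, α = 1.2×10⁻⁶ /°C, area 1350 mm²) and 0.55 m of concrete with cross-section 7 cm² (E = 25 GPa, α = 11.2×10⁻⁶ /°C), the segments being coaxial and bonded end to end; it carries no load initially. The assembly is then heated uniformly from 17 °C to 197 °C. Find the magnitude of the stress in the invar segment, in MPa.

If the supports were absent, the total length change would be Σ αᵢΔT Lᵢ = 1.2×10⁻⁶×180×900 + 11.2×10⁻⁶×180×550 = 1.303 mm.
The walls prevent any net length change, so an axial force P (same in every segment) develops. Compatibility: P · Σ Lᵢ/(AᵢEᵢ) = δ_free.
The series flexibility is Σ Lᵢ/(AᵢEᵢ) = 900/(1350×145×10³) + 550/(700×25×10³) = 3.603×10⁻⁵ mm/N.
P = 1.303 / 3.603×10⁻⁵ = 36170 N = 36.17 kN, compressive.
σ_{invar} = P / A = 36170 / 1350 = 26.8 MPa.

σ ≈ 26.8 MPa (compressive)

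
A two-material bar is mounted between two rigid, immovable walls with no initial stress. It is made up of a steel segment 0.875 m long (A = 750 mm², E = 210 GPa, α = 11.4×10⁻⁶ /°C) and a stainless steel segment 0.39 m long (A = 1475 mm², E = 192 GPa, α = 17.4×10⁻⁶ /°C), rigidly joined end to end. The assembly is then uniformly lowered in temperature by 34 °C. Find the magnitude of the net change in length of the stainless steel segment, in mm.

|ΔL| ≈ 0.118 mm

If the supports were absent, the total length change would be Σ αᵢΔT Lᵢ = 11.4×10⁻⁶×34×875 + 17.4×10⁻⁶×34×390 = 0.5699 mm.
The rigid supports impose zero overall length change; the single axial force P common to all segments must satisfy P Σ Lᵢ/(AᵢEᵢ) = δ_free.
The series flexibility is Σ Lᵢ/(AᵢEᵢ) = 875/(750×210×10³) + 390/(1475×192×10³) = 6.933×10⁻⁶ mm/N.
Hence P = δ_free / Σ(L/AE) = 0.5699/6.933×10⁻⁶ = 82.2 kN (tensile).
For the stainless steel segment, free thermal change = 17.4×10⁻⁶×34×390 = 0.2307 mm and elastic change from P = 82200×390/(1475×192×10³) = 0.1132 mm; these oppose, so the net change is 0.118 mm (segment shortens).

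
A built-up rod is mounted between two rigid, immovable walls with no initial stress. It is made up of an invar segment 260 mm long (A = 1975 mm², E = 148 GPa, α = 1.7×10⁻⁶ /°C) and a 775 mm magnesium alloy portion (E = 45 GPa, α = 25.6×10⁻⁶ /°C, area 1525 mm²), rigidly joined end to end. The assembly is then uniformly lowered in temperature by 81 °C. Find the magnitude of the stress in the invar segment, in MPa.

If the supports were absent, the total length change would be Σ αᵢΔT Lᵢ = 1.7×10⁻⁶×81×260 + 25.6×10⁻⁶×81×775 = 1.643 mm.
Since the ends are fixed, an axial force P builds up, equal in every segment, with P · Σ Lᵢ/(AᵢEᵢ) = δ_free.
Σ Lᵢ/(AᵢEᵢ) = 260/(1975×148×10³) + 775/(1525×45×10³) = 1.218×10⁻⁵ mm/N.
So P = 1.643 / 1.218×10⁻⁵ = 134.8 kN, tensile.
σ_{invar} = P / A = 134800 / 1975 = 68.28 MPa.

σ ≈ 68.3 MPa (tensile)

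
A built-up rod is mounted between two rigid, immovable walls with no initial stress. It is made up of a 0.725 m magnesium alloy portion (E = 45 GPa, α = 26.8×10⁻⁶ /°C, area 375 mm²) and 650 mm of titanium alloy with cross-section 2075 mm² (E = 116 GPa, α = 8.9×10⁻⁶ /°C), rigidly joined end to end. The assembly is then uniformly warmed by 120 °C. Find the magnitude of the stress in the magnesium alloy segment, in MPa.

Free thermal expansion of the whole bar: Σ αᵢΔT Lᵢ = 26.8×10⁻⁶×120×725 + 8.9×10⁻⁶×120×650 = 3.026 mm.
Since the ends are fixed, an axial force P builds up, equal in every segment, with P · Σ Lᵢ/(AᵢEᵢ) = δ_free.
Σ Lᵢ/(AᵢEᵢ) = 725/(375×45×10³) + 650/(2075×116×10³) = 4.566×10⁻⁵ mm/N.
P = 3.026 / 4.566×10⁻⁵ = 66260 N = 66.26 kN, compressive.
σ_{magnesium alloy} = P / A = 66260 / 375 = 176.7 MPa.

σ ≈ 177 MPa (compressive)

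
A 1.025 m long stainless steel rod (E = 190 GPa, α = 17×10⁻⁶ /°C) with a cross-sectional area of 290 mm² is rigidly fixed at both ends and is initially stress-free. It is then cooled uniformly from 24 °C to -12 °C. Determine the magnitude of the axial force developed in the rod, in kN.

With zero net strain, σ = E·αΔT = 190 GPa × 17×10⁻⁶ × 36 = 116.3 MPa.
P = AEαΔT = 290 × 190×10³ × 17×10⁻⁶ × 36 = 33.72 kN (tensile).

P ≈ 33.7 kN (tensile)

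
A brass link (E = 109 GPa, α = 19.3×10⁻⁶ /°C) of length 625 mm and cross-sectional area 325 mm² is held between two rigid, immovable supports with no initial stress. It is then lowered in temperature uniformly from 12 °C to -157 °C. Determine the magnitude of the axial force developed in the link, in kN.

P ≈ 116 kN (tensile)

The ends cannot move, so σ = EαΔT = 109×10³ × 19.3×10⁻⁶ × 169 = 355.5 MPa.
Then P = σA = 355.5 × 325 mm² = 115.5 kN, tensile.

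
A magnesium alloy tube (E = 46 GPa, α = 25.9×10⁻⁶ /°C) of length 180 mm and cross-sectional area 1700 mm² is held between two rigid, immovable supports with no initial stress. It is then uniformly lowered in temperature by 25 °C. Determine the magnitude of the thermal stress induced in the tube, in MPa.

The supports are rigid, so the total axial strain is zero. The restrained thermal strain is ε = αΔT = 25.9×10⁻⁶ × 25 = 647.5×10⁻⁶.
Hence σ = E·αΔT = 46×10³ × 647.5×10⁻⁶ = 29.79 MPa, tensile.

σ ≈ 29.8 MPa (tensile)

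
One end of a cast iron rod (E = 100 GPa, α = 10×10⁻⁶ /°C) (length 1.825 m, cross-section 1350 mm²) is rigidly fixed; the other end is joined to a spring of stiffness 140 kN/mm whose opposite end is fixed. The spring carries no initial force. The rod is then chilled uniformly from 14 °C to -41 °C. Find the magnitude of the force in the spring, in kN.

P ≈ 48.6 kN

Free thermal contraction: δ_free = αΔT L = 10×10⁻⁶ × 55 × 1825 = 1.004 mm.
Let P be the tensile force in the spring. The rod extends elastically by PL/(AE) and the spring stretches by P/k; together these equal δ_free.
So P = δ_free / [L/(AE) + 1/k] = 1.004 / [ 1825/(1350×100×10³) + 1/(140×10³) ].
P = 1.004 / 2.066×10⁻⁵ = 48580 N.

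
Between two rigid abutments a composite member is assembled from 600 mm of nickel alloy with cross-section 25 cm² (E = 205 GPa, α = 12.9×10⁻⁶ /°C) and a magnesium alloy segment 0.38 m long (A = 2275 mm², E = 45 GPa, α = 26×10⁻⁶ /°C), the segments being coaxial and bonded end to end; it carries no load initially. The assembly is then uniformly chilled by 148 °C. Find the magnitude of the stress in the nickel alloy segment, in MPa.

σ ≈ 214 MPa (tensile)

Free thermal contraction of the whole bar: Σ αᵢΔT Lᵢ = 12.9×10⁻⁶×148×600 + 26×10⁻⁶×148×380 = 2.608 mm.
Since the ends are fixed, an axial force P builds up, equal in every segment, with P · Σ Lᵢ/(AᵢEᵢ) = δ_free.
Σ Lᵢ/(AᵢEᵢ) = 600/(2500×205×10³) + 380/(2275×45×10³) = 4.883×10⁻⁶ mm/N.
P = 2.608 / 4.883×10⁻⁶ = 534100 N = 534.1 kN, tensile.
σ_{nickel alloy} = P / A = 534100 / 2500 = 213.6 MPa.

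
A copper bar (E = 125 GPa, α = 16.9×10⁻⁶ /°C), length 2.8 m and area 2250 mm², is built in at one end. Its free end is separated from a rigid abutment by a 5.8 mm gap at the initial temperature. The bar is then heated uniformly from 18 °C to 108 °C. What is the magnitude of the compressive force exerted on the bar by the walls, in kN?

P ≈ 0 kN

Free thermal elongation = αΔT L = 16.9×10⁻⁶ × 90 × 2800 = 4.259 mm.
Since δ_free = 4.26 mm is less than the 5.8 mm gap, the bar never touches the wall. No axial force develops.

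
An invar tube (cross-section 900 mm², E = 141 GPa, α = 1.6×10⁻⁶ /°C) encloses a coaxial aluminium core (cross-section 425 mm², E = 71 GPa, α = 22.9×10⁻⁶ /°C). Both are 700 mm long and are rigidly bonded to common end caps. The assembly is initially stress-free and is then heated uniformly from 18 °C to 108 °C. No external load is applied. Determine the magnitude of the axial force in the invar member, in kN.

P ≈ 46.7 kN (tensile in the invar)

Equilibrium of a rigid end plate with no external load gives equal and opposite internal forces ±P in the two members. Since α_{aluminium} > α_{invar}, heating drives the aluminium into compression and the invar into tension.
Compatibility of the two members (thermal + elastic change equal): (α₁ − α₂)ΔT = P·[1/(A₁E₁) + 1/(A₂E₂)].
|α₁ − α₂|·ΔT = 21.3×10⁻⁶ × 90 = 0.001917.
1/(A₁E₁) + 1/(A₂E₂) = 1/(900×141×10³) + 1/(425×71×10³) = 4.102×10⁻⁸ N⁻¹.
So P = 0.001917 / 4.102×10⁻⁸ = 46.73 kN.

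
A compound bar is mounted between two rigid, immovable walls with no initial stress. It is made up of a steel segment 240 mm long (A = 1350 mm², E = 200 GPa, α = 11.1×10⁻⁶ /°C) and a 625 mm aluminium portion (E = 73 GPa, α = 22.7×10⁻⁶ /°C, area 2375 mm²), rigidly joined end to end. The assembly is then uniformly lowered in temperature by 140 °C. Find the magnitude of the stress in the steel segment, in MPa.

σ ≈ 389 MPa (tensile)

Free thermal contraction of the whole bar: Σ αᵢΔT Lᵢ = 11.1×10⁻⁶×140×240 + 22.7×10⁻⁶×140×625 = 2.359 mm.
The rigid supports impose zero overall length change; the single axial force P common to all segments must satisfy P Σ Lᵢ/(AᵢEᵢ) = δ_free.
The series flexibility is Σ Lᵢ/(AᵢEᵢ) = 240/(1350×200×10³) + 625/(2375×73×10³) = 4.494×10⁻⁶ mm/N.
P = 2.359 / 4.494×10⁻⁶ = 525000 N = 525 kN, tensile.
σ_{steel} = P / A = 525000 / 1350 = 388.9 MPa.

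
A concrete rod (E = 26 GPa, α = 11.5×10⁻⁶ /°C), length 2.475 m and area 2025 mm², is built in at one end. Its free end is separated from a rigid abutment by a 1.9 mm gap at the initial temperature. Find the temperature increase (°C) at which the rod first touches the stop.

ΔT ≈ 66.8 °C

The gap closes when αΔT L = 1.9 mm, since the rod is still unstressed at that instant.
So ΔT = g/(αL) = 1.9/(11.5×10⁻⁶ × 2475) = 66.75 °C.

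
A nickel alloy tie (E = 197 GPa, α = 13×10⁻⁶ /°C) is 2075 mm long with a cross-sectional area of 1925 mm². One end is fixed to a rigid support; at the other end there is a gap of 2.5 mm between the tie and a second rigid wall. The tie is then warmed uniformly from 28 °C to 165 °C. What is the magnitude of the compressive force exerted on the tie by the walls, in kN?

Free thermal elongation = αΔT L = 13×10⁻⁶ × 137 × 2075 = 3.696 mm.
This exceeds the 2.5 mm gap, so the wall pushes back. The portion of expansion that must be recovered elastically is δ_free − gap = 3.696 − 2.5 = 1.196 mm.
That suppressed elongation corresponds to σ = E·Δ/L = 197×10³ × 1.196/2075 = 113.5 MPa.
Force on the wall = σA = 113.5 × 1925 mm² = 218.5 kN.

P ≈ 219 kN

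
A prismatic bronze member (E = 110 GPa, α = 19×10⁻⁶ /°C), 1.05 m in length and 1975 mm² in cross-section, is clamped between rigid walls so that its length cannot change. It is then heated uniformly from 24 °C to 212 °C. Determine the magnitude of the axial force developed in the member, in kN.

P ≈ 776 kN (compressive)

Full restraint means ε = 0, so the stress is σ = EαΔT = 110×10³ × 19×10⁻⁶ × 188 = 392.9 MPa.
P = AEαΔT = 1975 × 110×10³ × 19×10⁻⁶ × 188 = 776 kN (compressive).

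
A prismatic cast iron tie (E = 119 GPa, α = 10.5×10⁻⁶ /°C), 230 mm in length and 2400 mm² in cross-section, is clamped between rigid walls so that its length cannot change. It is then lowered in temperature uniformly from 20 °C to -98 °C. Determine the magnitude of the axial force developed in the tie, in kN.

The ends cannot move, so σ = EαΔT = 119×10³ × 10.5×10⁻⁶ × 118 = 147.4 MPa.
P = AEαΔT = 2400 × 119×10³ × 10.5×10⁻⁶ × 118 = 353.9 kN (tensile).

P ≈ 354 kN (tensile)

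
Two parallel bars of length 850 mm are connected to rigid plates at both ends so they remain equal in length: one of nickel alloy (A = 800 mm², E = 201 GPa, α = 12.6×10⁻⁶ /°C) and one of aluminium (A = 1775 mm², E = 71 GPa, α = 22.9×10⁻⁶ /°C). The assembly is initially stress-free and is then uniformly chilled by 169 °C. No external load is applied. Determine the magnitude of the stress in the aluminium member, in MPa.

The aluminium has the larger α, so on cooling it would change length more than the nickel alloy if both were free. The rigid plates force a common final length, so the aluminium is put into tension and the nickel alloy into compression, with equal and opposite forces P (no external load).
Equating the net (thermal + elastic) strains gives |α₁ − α₂|·ΔT = P·[1/(A₁E₁) + 1/(A₂E₂)].
|α₁ − α₂|·ΔT = 10.3×10⁻⁶ × 169 = 0.001741.
1/(A₁E₁) + 1/(A₂E₂) = 1/(800×201×10³) + 1/(1775×71×10³) = 1.415×10⁻⁸ N⁻¹.
P = 0.001741 / 1.415×10⁻⁸ = 123000 N = 123 kN.
σ_{aluminium} = P/A₂ = 123000/1775 = 69.29 MPa, tensile.

σ ≈ 69.3 MPa (tensile)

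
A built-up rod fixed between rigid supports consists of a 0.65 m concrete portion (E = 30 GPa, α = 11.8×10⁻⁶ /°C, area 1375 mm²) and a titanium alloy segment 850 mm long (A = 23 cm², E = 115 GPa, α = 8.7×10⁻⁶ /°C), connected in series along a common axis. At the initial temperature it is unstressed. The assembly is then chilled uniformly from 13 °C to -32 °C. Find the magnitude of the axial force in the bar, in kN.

P ≈ 35.7 kN (tensile)

With the walls removed the bar would change length by δ_free = Σ αᵢΔT Lᵢ = 11.8×10⁻⁶×45×650 + 8.7×10⁻⁶×45×850 = 0.6779 mm.
Since the ends are fixed, an axial force P builds up, equal in every segment, with P · Σ Lᵢ/(AᵢEᵢ) = δ_free.
The series flexibility is Σ Lᵢ/(AᵢEᵢ) = 650/(1375×30×10³) + 850/(2300×115×10³) = 1.897×10⁻⁵ mm/N.
Hence P = δ_free / Σ(L/AE) = 0.6779/1.897×10⁻⁵ = 35.73 kN (tensile).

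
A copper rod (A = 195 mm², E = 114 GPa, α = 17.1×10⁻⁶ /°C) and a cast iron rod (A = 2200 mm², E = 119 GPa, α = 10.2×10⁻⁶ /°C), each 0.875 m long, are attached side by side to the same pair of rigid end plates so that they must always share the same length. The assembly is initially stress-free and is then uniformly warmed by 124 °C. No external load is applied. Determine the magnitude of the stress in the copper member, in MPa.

σ ≈ 89.9 MPa (compressive)

Both members must finish at the same length. With the larger α, the copper tends to over-expand; the plates restrain it, putting the copper in compression and the cast iron in tension. With no external load the two internal forces are equal and opposite, magnitude P.
Equating the net (thermal + elastic) strains gives |α₁ − α₂|·ΔT = P·[1/(A₁E₁) + 1/(A₂E₂)].
|α₁ − α₂|·ΔT = 6.9×10⁻⁶ × 124 = 0.0008556.
1/(A₁E₁) + 1/(A₂E₂) = 1/(195×114×10³) + 1/(2200×119×10³) = 4.88×10⁻⁸ N⁻¹.
So P = 0.0008556 / 4.88×10⁻⁸ = 17.53 kN.
σ_{copper} = P/A₁ = 17530/195 = 89.9 MPa, compressive.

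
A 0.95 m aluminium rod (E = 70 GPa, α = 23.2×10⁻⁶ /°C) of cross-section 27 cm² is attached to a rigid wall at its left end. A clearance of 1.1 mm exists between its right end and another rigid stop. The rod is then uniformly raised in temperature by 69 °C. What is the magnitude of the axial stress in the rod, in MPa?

Free thermal elongation = αΔT L = 23.2×10⁻⁶ × 69 × 950 = 1.521 mm.
This exceeds the 1.1 mm gap, so the wall pushes back. The portion of expansion that must be recovered elastically is δ_free − gap = 1.521 − 1.1 = 0.4208 mm.
So σ = E(δ_free − g)/L = 70×10³ × 0.4208/950 = 31 MPa.

σ ≈ 31 MPa (compressive)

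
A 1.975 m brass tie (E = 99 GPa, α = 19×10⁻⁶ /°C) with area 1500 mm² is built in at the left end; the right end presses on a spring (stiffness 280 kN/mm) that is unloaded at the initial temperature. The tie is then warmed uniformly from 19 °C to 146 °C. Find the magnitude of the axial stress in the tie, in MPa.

σ ≈ 188 MPa (compressive)

The unrestrained thermal change is αΔT L = 19×10⁻⁶ × 127 × 1975 = 4.766 mm.
With a force P in the spring, the elastic change of the tie is PL/(AE) and that of the spring is P/k; compatibility requires their sum to equal δ_free.
So P = δ_free / [L/(AE) + 1/k] = 4.766 / [ 1975/(1500×99×10³) + 1/(280×10³) ].
P = 4.766 / 1.687×10⁻⁵ = 282500 N.
σ = P/A = 282500/1500 = 188.3 MPa.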